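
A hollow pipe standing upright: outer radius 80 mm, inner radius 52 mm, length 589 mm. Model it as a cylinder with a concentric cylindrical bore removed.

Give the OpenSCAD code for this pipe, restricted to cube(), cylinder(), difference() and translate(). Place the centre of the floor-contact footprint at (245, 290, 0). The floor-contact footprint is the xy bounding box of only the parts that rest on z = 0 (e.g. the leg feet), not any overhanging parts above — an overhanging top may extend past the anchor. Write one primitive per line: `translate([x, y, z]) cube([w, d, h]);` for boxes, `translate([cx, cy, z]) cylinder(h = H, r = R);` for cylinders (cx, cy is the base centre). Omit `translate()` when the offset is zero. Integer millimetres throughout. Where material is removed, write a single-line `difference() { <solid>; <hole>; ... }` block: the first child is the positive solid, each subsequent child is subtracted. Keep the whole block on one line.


difference() { translate([245, 290, 0]) cylinder(h = 589, r = 80); translate([245, 290, 0]) cylinder(h = 589, r = 52); }


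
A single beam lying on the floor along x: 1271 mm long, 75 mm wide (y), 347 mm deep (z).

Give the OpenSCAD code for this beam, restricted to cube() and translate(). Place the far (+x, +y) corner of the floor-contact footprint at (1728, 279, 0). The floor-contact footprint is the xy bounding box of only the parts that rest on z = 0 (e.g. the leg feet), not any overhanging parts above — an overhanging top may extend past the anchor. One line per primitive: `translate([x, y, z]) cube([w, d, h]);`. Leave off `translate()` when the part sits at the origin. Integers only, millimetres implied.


translate([457, 204, 0]) cube([1271, 75, 347]);


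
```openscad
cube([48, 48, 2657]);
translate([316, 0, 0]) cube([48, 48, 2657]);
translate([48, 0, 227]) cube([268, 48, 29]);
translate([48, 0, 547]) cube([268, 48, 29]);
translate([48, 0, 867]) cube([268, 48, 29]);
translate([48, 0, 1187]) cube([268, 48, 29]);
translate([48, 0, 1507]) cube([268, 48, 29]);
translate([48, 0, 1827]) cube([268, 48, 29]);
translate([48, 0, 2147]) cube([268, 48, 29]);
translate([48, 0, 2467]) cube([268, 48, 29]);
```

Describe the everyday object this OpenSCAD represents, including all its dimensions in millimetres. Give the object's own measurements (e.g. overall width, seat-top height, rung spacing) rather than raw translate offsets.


A straight ladder. Two 48×48 mm vertical rails, 2657 mm tall, stand 364 mm apart (outside-to-outside) with their front faces coplanar on the −y side. 8 rungs, each 48 mm deep and 29 mm tall, span between the inner faces of the rails, front faces flush with the rails. The lowest rung's underside is at z = 227 mm and rungs are spaced 320 mm apart (underside to underside).


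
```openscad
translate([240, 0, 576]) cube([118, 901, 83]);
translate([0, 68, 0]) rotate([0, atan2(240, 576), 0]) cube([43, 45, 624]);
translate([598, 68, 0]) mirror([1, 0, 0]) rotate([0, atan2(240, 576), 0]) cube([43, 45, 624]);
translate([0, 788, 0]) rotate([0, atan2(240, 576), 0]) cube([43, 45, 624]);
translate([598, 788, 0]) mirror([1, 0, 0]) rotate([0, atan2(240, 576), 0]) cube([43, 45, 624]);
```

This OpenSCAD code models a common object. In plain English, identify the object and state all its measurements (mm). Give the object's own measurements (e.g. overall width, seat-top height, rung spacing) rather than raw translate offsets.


A sawhorse. A 118×901×83 mm beam (x, y, z) sits on two A-frame leg pairs. Each pair is two raked legs of 43×45 mm section (45 mm along y) splaying symmetrically in x. Each leg rises 576 mm vertically over 240 mm of horizontal reach and is 624 mm long along its own axis. Every leg's outer bottom edge rests on the floor and its outer top edge meets a bottom edge of the beam — the left legs (tilting toward +x) meet the beam's −x bottom edge, the right legs (their mirror images, tilting toward −x) meet its +x bottom edge — so the leg tops tuck under the beam, the beam's underside is 576 mm above the floor, and the feet are 598 mm apart outside-to-outside with the beam centred between them. The two leg pairs are set in 68 mm from either end of the beam.


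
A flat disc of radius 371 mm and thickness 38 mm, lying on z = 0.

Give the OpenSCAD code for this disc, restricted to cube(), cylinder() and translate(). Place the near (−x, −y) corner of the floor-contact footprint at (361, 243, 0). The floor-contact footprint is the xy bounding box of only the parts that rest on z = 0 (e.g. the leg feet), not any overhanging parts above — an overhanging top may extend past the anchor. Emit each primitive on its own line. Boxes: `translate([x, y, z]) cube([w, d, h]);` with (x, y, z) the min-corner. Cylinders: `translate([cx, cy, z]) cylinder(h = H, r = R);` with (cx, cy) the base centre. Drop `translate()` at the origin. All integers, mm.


translate([732, 614, 0]) cylinder(h = 38, r = 371);


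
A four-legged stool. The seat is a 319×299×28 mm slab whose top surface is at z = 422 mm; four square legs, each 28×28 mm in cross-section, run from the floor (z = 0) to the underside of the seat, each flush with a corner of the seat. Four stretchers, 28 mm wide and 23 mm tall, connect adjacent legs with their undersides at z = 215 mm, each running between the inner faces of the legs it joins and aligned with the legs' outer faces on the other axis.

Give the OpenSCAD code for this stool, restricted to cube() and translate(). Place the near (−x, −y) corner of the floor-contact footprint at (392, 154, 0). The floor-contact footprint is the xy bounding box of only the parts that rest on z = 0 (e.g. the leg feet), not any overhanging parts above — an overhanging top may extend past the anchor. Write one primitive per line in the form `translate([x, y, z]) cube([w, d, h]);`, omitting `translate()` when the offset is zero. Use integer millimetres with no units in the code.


translate([392, 154, 394]) cube([319, 299, 28]);
translate([392, 154, 0]) cube([28, 28, 394]);
translate([683, 154, 0]) cube([28, 28, 394]);
translate([392, 425, 0]) cube([28, 28, 394]);
translate([683, 425, 0]) cube([28, 28, 394]);
translate([420, 154, 215]) cube([263, 28, 23]);
translate([420, 425, 215]) cube([263, 28, 23]);
translate([392, 182, 215]) cube([28, 243, 23]);
translate([683, 182, 215]) cube([28, 243, 23]);


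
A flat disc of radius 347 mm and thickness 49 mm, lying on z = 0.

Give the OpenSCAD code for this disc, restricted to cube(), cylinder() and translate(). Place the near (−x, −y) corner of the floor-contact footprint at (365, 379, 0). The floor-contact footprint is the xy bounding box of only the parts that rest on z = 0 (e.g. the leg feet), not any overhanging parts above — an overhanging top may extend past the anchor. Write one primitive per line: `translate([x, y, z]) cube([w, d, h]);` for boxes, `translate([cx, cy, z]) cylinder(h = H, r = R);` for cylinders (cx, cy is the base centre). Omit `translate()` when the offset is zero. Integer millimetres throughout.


translate([712, 726, 0]) cylinder(h = 49, r = 347);


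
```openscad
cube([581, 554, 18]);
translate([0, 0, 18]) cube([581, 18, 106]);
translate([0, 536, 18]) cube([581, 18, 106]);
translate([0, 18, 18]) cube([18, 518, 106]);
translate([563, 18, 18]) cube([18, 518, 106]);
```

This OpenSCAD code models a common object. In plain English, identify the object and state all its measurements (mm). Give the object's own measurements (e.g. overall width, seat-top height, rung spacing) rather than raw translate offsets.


An open-topped rectangular box: outside dimensions 581×554×124 mm, with a uniform wall and base thickness of 18 mm. The base is a full 581×554 slab on the floor; four walls sit on top of the base. The front and back walls (the −y and +y sides) span the full width; the two side walls fit between them.


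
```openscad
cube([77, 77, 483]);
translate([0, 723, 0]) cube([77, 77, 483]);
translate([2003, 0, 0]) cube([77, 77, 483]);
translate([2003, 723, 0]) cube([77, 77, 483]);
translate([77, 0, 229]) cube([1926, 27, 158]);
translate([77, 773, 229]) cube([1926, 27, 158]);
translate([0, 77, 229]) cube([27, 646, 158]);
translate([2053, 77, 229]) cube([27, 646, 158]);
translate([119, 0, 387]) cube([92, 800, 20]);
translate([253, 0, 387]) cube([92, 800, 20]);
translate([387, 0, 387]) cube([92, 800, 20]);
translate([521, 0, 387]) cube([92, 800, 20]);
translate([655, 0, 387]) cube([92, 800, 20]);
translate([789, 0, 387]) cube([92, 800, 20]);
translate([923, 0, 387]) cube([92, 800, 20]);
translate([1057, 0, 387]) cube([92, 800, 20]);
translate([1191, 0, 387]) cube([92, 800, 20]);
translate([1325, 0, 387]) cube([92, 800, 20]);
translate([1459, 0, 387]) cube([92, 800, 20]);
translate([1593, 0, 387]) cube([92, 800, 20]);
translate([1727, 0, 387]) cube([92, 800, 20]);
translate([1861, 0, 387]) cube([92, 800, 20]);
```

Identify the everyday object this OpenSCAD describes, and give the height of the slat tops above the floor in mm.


A bed frame. The slat-top height is 407 mm.

Four posts, four rails, and a row of slats — a bed frame. Slats sit on the rails at z = 229 + 158 = 387; with slat thickness 20, the top is 407 mm.


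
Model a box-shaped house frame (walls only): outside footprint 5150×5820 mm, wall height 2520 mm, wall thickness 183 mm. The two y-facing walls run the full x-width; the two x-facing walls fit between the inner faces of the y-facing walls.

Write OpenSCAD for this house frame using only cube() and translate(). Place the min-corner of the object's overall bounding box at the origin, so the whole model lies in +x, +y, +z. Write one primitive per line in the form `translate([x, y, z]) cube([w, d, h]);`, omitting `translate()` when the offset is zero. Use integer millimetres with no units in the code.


cube([5150, 183, 2520]);
translate([0, 5637, 0]) cube([5150, 183, 2520]);
translate([0, 183, 0]) cube([183, 5454, 2520]);
translate([4967, 183, 0]) cube([183, 5454, 2520]);


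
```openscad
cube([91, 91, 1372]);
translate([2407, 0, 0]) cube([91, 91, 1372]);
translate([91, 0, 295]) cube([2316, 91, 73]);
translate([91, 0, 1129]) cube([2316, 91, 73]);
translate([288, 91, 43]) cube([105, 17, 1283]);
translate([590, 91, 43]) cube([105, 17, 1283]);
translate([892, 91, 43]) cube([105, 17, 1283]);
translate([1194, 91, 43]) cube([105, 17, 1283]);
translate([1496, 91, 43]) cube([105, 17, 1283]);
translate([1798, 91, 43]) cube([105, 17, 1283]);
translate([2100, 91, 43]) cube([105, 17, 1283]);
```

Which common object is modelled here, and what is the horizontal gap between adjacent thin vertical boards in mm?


A fence section. The picket gap is 197 mm.

Two posts, two rails, 7 pickets — a fence section. Span 2316 mm holds 7 pickets of 105 mm with 8 equal gaps: ⌊(2316 − 7·105) / 8⌋ = 197 mm.


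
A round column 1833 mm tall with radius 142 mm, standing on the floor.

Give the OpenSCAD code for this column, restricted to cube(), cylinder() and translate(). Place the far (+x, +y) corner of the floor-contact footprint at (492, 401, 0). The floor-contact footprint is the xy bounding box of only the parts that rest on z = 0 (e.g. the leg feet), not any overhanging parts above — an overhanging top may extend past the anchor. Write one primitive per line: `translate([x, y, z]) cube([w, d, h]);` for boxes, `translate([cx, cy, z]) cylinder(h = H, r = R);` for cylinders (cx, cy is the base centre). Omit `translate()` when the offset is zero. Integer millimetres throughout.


translate([350, 259, 0]) cylinder(h = 1833, r = 142);


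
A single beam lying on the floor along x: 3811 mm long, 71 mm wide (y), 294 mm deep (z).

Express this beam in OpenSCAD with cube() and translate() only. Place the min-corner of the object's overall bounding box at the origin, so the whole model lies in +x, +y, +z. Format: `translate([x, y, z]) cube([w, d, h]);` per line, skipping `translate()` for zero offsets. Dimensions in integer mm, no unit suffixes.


cube([3811, 71, 294]);


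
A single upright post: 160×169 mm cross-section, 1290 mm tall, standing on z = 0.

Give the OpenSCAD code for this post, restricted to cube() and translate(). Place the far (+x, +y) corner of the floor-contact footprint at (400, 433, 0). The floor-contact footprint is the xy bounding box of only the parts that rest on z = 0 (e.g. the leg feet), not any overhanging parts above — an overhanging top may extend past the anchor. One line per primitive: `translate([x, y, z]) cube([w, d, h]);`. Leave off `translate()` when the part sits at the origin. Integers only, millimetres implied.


translate([240, 264, 0]) cube([160, 169, 1290]);


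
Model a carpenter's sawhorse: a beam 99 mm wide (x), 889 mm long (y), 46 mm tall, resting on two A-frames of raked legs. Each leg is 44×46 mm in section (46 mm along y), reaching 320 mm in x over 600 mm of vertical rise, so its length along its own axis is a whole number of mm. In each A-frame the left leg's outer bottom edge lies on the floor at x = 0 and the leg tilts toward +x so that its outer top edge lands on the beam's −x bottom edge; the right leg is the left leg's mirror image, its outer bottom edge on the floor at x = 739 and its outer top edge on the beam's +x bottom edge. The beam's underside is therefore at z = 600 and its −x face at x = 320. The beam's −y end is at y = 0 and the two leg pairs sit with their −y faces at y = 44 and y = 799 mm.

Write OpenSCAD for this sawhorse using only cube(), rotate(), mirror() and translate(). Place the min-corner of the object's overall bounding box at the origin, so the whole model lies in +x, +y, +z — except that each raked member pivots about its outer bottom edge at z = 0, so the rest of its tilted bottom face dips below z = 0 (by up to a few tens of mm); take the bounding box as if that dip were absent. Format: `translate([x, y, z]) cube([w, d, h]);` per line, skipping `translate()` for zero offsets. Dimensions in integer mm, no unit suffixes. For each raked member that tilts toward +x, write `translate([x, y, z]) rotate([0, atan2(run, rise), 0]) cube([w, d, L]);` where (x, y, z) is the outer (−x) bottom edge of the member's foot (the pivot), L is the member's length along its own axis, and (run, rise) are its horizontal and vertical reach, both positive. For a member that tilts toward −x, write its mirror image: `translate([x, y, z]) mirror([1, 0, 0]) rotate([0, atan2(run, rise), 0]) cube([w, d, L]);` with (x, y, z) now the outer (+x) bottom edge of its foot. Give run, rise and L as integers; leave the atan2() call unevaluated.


translate([320, 0, 600]) cube([99, 889, 46]);
translate([0, 44, 0]) rotate([0, atan2(320, 600), 0]) cube([44, 46, 680]);
translate([739, 44, 0]) mirror([1, 0, 0]) rotate([0, atan2(320, 600), 0]) cube([44, 46, 680]);
translate([0, 799, 0]) rotate([0, atan2(320, 600), 0]) cube([44, 46, 680]);
translate([739, 799, 0]) mirror([1, 0, 0]) rotate([0, atan2(320, 600), 0]) cube([44, 46, 680]);


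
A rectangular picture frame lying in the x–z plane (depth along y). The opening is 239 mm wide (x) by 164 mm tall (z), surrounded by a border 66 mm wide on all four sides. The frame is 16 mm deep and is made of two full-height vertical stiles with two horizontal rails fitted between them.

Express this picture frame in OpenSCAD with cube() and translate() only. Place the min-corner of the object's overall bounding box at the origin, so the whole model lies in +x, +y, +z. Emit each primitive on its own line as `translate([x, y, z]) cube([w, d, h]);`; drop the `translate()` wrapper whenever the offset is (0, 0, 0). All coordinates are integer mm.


cube([66, 16, 296]);
translate([305, 0, 0]) cube([66, 16, 296]);
translate([66, 0, 0]) cube([239, 16, 66]);
translate([66, 0, 230]) cube([239, 16, 66]);


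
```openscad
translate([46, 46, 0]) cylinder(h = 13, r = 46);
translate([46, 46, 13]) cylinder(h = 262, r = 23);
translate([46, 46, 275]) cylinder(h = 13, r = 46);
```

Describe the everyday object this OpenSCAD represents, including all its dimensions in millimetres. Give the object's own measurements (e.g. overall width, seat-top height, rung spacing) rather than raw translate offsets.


A spool: two coaxial disc flanges of radius 46 mm and thickness 13 mm, joined by a core cylinder of radius 23 mm and height 262 mm. The lower flange rests on z = 0 and the three cylinders share a vertical axis.


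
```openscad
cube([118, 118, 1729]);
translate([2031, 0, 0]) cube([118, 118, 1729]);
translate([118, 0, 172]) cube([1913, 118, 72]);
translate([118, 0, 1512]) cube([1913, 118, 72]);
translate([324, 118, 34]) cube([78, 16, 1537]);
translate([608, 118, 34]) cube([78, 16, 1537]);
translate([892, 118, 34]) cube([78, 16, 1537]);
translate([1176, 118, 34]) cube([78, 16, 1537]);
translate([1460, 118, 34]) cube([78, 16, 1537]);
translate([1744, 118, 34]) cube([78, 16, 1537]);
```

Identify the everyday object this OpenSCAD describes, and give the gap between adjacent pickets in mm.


A fence section. The picket gap is 206 mm.

Two posts, two rails, 6 pickets — a fence section. Span 1913 mm holds 6 pickets of 78 mm with 7 equal gaps: ⌊(1913 − 6·78) / 7⌋ = 206 mm.


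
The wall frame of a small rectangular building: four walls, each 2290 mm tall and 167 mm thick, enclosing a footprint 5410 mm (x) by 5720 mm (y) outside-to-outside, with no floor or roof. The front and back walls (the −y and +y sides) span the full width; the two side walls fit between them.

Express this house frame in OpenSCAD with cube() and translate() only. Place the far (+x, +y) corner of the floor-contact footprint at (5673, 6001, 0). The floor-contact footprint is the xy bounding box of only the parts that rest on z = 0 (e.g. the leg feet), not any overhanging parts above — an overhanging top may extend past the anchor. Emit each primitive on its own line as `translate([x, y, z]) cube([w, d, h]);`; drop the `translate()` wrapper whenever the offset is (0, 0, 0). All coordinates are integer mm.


translate([263, 281, 0]) cube([5410, 167, 2290]);
translate([263, 5834, 0]) cube([5410, 167, 2290]);
translate([263, 448, 0]) cube([167, 5386, 2290]);
translate([5506, 448, 0]) cube([167, 5386, 2290]);


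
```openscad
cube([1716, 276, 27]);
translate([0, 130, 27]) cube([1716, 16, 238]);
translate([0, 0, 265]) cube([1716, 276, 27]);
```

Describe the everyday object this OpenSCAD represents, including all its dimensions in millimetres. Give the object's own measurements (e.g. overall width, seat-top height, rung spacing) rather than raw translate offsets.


An I-beam lying along x, 1716 mm long. Overall section height 292 mm. Two flanges 276 mm wide (y) and 27 mm thick, one on the floor and one at the top; a web 16 mm thick runs between them, centred on the flange width.


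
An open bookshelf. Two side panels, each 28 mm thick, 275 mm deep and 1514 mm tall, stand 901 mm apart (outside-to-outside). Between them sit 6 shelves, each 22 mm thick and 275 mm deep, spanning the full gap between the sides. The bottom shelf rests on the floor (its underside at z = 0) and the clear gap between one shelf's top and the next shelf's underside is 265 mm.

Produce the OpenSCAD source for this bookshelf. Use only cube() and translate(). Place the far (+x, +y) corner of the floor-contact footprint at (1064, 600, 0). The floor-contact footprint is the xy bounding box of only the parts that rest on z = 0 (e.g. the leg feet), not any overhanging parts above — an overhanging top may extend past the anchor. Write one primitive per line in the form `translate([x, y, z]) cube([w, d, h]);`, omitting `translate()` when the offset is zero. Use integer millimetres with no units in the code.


translate([163, 325, 0]) cube([28, 275, 1514]);
translate([1036, 325, 0]) cube([28, 275, 1514]);
translate([191, 325, 0]) cube([845, 275, 22]);
translate([191, 325, 287]) cube([845, 275, 22]);
translate([191, 325, 574]) cube([845, 275, 22]);
translate([191, 325, 861]) cube([845, 275, 22]);
translate([191, 325, 1148]) cube([845, 275, 22]);
translate([191, 325, 1435]) cube([845, 275, 22]);


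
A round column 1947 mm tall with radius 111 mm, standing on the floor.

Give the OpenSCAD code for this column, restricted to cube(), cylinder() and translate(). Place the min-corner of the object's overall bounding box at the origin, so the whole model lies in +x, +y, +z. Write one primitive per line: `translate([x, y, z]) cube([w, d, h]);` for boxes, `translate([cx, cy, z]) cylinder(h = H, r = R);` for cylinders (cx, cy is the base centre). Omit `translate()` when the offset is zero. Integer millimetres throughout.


translate([111, 111, 0]) cylinder(h = 1947, r = 111);


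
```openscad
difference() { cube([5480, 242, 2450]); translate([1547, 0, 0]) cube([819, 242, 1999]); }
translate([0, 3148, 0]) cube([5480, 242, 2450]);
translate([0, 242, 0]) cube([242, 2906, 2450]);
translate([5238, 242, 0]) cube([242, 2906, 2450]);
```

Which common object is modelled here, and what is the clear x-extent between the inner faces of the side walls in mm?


A single room. The interior width is 4996 mm.

Four walls enclosing a rectangle with a door in the front wall — a room. Outside width 5480 minus two 242 mm walls gives 4996 mm.


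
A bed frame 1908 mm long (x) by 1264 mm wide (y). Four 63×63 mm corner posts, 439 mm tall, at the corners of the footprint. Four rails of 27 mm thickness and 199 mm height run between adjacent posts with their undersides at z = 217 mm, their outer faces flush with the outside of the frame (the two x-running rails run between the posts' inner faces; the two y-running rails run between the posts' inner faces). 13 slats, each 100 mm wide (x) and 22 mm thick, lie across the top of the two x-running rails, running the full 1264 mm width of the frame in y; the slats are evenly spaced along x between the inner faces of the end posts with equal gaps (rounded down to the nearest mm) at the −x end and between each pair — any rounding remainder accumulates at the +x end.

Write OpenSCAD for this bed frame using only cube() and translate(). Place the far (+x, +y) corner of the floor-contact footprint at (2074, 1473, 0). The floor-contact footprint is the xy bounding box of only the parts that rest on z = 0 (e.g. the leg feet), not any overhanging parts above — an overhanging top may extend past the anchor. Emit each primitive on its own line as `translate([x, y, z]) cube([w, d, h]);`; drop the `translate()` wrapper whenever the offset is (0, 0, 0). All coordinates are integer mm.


translate([166, 209, 0]) cube([63, 63, 439]);
translate([166, 1410, 0]) cube([63, 63, 439]);
translate([2011, 209, 0]) cube([63, 63, 439]);
translate([2011, 1410, 0]) cube([63, 63, 439]);
translate([229, 209, 217]) cube([1782, 27, 199]);
translate([229, 1446, 217]) cube([1782, 27, 199]);
translate([166, 272, 217]) cube([27, 1138, 199]);
translate([2047, 272, 217]) cube([27, 1138, 199]);
translate([263, 209, 416]) cube([100, 1264, 22]);
translate([397, 209, 416]) cube([100, 1264, 22]);
translate([531, 209, 416]) cube([100, 1264, 22]);
translate([665, 209, 416]) cube([100, 1264, 22]);
translate([799, 209, 416]) cube([100, 1264, 22]);
translate([933, 209, 416]) cube([100, 1264, 22]);
translate([1067, 209, 416]) cube([100, 1264, 22]);
translate([1201, 209, 416]) cube([100, 1264, 22]);
translate([1335, 209, 416]) cube([100, 1264, 22]);
translate([1469, 209, 416]) cube([100, 1264, 22]);
translate([1603, 209, 416]) cube([100, 1264, 22]);
translate([1737, 209, 416]) cube([100, 1264, 22]);
translate([1871, 209, 416]) cube([100, 1264, 22]);


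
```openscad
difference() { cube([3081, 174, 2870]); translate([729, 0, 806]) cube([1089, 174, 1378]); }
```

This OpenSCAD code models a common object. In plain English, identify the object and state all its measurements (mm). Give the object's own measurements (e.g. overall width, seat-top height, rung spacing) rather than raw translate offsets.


A wall 3081 mm long (x), 174 mm thick (y), 2870 mm tall, with a rectangular window opening cut through it. The opening is 1089 mm wide and 1378 mm tall; its sill is at z = 806 mm and its near (−x) edge is 729 mm from the wall's −x end. The opening passes through the full wall thickness.


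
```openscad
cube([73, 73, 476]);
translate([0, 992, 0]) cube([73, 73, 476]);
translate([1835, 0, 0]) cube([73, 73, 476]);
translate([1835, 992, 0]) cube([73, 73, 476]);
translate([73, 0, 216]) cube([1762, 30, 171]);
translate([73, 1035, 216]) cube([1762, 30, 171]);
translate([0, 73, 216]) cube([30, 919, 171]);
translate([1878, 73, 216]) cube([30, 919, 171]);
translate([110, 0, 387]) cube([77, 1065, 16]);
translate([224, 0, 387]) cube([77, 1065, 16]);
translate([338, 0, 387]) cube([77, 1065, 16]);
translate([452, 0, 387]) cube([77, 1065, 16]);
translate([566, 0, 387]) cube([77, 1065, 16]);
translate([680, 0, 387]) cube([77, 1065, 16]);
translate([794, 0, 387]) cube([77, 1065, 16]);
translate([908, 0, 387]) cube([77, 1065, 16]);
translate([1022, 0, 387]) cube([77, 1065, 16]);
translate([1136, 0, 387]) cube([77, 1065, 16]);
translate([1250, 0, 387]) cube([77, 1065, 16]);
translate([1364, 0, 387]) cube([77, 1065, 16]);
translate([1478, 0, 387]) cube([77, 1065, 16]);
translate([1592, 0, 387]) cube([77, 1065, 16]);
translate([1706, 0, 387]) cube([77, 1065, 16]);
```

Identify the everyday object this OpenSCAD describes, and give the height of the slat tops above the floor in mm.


A bed frame. The slat-top height is 403 mm.

Four posts, four rails, and a row of slats — a bed frame. Slats sit on the rails at z = 216 + 171 = 387; with slat thickness 16, the top is 403 mm.


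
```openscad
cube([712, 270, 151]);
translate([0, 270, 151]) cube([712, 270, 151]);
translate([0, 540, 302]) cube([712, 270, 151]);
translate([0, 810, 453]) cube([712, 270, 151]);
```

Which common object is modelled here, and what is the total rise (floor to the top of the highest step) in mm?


A staircase. The total rise is 604 mm.

4 identical blocks, each offset up and back from the previous — a staircase. Each step is 151 mm tall and there are 4 of them, so the total rise is 4 × 151 = 604 mm.


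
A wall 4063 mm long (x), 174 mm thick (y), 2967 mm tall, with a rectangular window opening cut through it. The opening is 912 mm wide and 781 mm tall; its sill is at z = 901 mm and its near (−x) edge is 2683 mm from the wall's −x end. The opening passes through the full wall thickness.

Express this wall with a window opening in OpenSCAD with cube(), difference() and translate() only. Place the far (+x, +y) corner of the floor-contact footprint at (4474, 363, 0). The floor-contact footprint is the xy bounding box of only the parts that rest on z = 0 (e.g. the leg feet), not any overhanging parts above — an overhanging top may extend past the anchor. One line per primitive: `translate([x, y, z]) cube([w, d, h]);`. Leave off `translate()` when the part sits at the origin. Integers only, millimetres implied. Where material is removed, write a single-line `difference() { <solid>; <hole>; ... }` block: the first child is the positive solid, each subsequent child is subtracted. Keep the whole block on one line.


difference() { translate([411, 189, 0]) cube([4063, 174, 2967]); translate([3094, 189, 901]) cube([912, 174, 781]); }


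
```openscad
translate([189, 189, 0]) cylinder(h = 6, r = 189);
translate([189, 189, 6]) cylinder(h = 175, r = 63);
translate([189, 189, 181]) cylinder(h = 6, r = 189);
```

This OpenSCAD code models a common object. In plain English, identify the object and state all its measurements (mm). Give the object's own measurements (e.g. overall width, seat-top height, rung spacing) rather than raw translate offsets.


A spool: two coaxial disc flanges of radius 189 mm and thickness 6 mm, joined by a core cylinder of radius 63 mm and height 175 mm. The lower flange rests on z = 0 and the three cylinders share a vertical axis.


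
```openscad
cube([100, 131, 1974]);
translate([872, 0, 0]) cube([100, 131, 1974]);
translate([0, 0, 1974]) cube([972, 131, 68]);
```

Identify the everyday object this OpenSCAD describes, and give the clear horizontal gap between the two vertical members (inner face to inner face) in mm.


A door frame. The clear opening width is 772 mm.

Two 1974 mm tall posts with a header on top — a door frame. The left jamb is 100 mm wide at x = 0; the right jamb starts at x = 872. The clear opening is 872 − 100 = 772 mm.


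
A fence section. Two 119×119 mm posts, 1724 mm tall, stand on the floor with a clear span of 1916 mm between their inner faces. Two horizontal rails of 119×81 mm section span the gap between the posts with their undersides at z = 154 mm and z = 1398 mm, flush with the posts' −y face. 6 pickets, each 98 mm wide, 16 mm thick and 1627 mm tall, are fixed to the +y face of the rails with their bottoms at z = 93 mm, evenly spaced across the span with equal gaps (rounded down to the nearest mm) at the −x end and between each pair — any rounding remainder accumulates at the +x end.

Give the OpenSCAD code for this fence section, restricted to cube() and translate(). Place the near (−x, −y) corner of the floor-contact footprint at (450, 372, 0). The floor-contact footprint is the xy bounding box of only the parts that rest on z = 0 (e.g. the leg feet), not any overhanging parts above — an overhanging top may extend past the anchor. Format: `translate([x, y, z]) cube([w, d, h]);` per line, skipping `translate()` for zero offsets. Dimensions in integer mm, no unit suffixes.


translate([450, 372, 0]) cube([119, 119, 1724]);
translate([2485, 372, 0]) cube([119, 119, 1724]);
translate([569, 372, 154]) cube([1916, 119, 81]);
translate([569, 372, 1398]) cube([1916, 119, 81]);
translate([758, 491, 93]) cube([98, 16, 1627]);
translate([1045, 491, 93]) cube([98, 16, 1627]);
translate([1332, 491, 93]) cube([98, 16, 1627]);
translate([1619, 491, 93]) cube([98, 16, 1627]);
translate([1906, 491, 93]) cube([98, 16, 1627]);
translate([2193, 491, 93]) cube([98, 16, 1627]);


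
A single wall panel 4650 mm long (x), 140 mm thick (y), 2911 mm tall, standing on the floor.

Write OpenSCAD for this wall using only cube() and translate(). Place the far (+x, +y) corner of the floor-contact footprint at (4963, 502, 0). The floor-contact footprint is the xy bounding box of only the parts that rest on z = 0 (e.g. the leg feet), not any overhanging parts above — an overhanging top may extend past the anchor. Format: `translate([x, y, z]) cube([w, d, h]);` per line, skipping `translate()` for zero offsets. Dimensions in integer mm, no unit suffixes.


translate([313, 362, 0]) cube([4650, 140, 2911]);


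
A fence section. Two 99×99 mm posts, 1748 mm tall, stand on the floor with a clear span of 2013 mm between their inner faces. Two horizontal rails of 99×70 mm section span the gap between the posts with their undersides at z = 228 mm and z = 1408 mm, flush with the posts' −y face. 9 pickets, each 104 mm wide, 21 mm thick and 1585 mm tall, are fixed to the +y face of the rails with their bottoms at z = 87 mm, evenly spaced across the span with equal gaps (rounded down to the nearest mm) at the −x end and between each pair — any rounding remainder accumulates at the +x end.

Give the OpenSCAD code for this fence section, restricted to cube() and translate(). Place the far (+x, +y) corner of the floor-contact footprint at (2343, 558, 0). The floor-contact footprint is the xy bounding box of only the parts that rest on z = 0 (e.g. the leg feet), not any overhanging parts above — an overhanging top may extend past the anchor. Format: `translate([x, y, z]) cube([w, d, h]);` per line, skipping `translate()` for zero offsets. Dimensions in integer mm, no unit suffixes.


translate([132, 459, 0]) cube([99, 99, 1748]);
translate([2244, 459, 0]) cube([99, 99, 1748]);
translate([231, 459, 228]) cube([2013, 99, 70]);
translate([231, 459, 1408]) cube([2013, 99, 70]);
translate([338, 558, 87]) cube([104, 21, 1585]);
translate([549, 558, 87]) cube([104, 21, 1585]);
translate([760, 558, 87]) cube([104, 21, 1585]);
translate([971, 558, 87]) cube([104, 21, 1585]);
translate([1182, 558, 87]) cube([104, 21, 1585]);
translate([1393, 558, 87]) cube([104, 21, 1585]);
translate([1604, 558, 87]) cube([104, 21, 1585]);
translate([1815, 558, 87]) cube([104, 21, 1585]);
translate([2026, 558, 87]) cube([104, 21, 1585]);


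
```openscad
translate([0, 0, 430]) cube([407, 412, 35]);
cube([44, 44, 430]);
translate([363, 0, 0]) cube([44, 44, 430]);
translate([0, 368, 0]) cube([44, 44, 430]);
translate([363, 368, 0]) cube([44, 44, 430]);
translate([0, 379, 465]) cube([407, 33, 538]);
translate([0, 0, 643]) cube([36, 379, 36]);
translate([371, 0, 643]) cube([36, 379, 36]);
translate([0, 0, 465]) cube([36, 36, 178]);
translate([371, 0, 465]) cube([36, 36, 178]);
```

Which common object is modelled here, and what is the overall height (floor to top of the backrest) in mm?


A chair. The overall height is 1003 mm.

A slab on four corner posts with a tall panel at the back — a chair. The seat slab sits at z = 430 with thickness 35, and the 538 mm backrest starts at the seat top, so the overall height is 430 + 35 + 538 = 1003 mm.


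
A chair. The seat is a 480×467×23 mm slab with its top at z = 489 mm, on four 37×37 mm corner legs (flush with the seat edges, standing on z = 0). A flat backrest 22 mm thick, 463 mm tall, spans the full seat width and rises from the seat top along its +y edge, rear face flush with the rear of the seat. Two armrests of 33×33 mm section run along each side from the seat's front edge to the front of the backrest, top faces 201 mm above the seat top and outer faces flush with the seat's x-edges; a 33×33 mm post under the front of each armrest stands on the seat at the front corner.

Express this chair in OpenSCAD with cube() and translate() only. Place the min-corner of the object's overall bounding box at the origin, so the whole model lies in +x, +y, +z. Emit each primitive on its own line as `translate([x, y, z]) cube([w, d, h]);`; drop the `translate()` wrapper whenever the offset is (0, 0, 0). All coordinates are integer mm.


translate([0, 0, 466]) cube([480, 467, 23]);
cube([37, 37, 466]);
translate([443, 0, 0]) cube([37, 37, 466]);
translate([0, 430, 0]) cube([37, 37, 466]);
translate([443, 430, 0]) cube([37, 37, 466]);
translate([0, 445, 489]) cube([480, 22, 463]);
translate([0, 0, 657]) cube([33, 445, 33]);
translate([447, 0, 657]) cube([33, 445, 33]);
translate([0, 0, 489]) cube([33, 33, 168]);
translate([447, 0, 489]) cube([33, 33, 168]);


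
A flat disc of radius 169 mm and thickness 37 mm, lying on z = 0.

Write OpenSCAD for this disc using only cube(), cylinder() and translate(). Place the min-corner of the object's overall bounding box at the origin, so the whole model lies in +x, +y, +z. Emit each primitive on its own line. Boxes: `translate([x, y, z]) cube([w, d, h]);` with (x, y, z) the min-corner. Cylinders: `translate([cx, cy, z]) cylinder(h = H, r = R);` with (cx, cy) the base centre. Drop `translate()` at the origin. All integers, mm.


translate([169, 169, 0]) cylinder(h = 37, r = 169);


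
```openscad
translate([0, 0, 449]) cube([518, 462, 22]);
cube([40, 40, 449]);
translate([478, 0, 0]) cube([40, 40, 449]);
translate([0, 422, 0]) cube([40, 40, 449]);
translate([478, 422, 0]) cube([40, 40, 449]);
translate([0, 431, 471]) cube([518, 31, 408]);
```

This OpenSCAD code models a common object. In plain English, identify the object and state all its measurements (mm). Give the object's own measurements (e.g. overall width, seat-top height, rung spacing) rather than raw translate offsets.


A chair. The seat is a 518×462×22 mm slab with its top at z = 471 mm, on four 40×40 mm corner legs (flush with the seat edges, standing on z = 0). A flat backrest 31 mm thick, 408 mm tall, spans the full seat width and rises from the seat top along its +y edge, rear face flush with the rear of the seat.


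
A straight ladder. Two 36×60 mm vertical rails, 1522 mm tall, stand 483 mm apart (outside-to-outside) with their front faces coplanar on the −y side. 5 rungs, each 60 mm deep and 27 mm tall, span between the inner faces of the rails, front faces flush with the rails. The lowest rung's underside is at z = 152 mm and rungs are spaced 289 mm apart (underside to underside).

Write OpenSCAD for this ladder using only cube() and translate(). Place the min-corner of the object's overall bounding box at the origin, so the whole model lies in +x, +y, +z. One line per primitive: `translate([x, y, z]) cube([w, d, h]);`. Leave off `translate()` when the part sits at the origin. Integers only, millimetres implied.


cube([36, 60, 1522]);
translate([447, 0, 0]) cube([36, 60, 1522]);
translate([36, 0, 152]) cube([411, 60, 27]);
translate([36, 0, 441]) cube([411, 60, 27]);
translate([36, 0, 730]) cube([411, 60, 27]);
translate([36, 0, 1019]) cube([411, 60, 27]);
translate([36, 0, 1308]) cube([411, 60, 27]);


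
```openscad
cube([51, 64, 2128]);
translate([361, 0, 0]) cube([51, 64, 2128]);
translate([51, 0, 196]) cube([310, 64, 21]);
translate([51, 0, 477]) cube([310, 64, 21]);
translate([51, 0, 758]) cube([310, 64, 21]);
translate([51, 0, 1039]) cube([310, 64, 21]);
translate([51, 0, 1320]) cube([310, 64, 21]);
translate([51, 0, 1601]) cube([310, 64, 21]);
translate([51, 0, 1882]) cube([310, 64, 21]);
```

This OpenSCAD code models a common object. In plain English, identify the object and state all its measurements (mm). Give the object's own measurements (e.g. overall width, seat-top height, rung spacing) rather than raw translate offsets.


A straight ladder. Two 51×64 mm vertical rails, 2128 mm tall, stand 412 mm apart (outside-to-outside) with their front faces coplanar on the −y side. 7 rungs, each 64 mm deep and 21 mm tall, span between the inner faces of the rails, front faces flush with the rails. The lowest rung's underside is at z = 196 mm and rungs are spaced 281 mm apart (underside to underside).


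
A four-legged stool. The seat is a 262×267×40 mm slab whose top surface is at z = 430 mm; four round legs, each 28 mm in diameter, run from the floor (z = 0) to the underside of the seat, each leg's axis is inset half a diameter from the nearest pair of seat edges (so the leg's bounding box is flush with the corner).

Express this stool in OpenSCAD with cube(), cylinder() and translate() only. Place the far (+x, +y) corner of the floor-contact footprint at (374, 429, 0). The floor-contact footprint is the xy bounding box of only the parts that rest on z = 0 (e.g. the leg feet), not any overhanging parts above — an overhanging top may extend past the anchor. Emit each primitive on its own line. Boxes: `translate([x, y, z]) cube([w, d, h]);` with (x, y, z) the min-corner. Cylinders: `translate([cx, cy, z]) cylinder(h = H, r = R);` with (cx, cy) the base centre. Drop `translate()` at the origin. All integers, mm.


translate([112, 162, 390]) cube([262, 267, 40]);
translate([126, 176, 0]) cylinder(h = 390, r = 14);
translate([360, 176, 0]) cylinder(h = 390, r = 14);
translate([126, 415, 0]) cylinder(h = 390, r = 14);
translate([360, 415, 0]) cylinder(h = 390, r = 14);


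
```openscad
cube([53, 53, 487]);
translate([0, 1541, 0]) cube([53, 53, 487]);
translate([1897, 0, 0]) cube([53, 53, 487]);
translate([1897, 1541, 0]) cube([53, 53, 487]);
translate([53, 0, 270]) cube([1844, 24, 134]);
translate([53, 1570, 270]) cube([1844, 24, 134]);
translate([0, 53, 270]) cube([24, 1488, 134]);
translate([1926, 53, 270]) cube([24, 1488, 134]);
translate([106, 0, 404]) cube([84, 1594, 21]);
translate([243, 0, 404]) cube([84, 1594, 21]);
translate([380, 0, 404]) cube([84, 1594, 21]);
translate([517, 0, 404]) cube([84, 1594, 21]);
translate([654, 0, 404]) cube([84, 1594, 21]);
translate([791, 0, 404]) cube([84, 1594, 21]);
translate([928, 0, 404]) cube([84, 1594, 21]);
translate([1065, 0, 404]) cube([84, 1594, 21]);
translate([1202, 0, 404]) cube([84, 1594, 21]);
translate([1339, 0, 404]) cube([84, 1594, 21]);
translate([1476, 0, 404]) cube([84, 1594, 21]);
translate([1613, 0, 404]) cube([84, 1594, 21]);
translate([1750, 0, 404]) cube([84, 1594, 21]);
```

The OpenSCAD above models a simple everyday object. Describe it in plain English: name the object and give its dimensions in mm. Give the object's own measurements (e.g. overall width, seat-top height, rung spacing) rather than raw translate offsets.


A bed frame 1950 mm long (x) by 1594 mm wide (y). Four 53×53 mm corner posts, 487 mm tall, at the corners of the footprint. Four rails of 24 mm thickness and 134 mm height run between adjacent posts with their undersides at z = 270 mm, their outer faces flush with the outside of the frame (the two x-running rails run between the posts' inner faces; the two y-running rails run between the posts' inner faces). 13 slats, each 84 mm wide (x) and 21 mm thick, lie across the top of the two x-running rails, running the full 1594 mm width of the frame in y; along x they sit between the end posts with a 53 mm gap after the −x posts and between neighbouring slats, leaving 63 mm before the +x posts.
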